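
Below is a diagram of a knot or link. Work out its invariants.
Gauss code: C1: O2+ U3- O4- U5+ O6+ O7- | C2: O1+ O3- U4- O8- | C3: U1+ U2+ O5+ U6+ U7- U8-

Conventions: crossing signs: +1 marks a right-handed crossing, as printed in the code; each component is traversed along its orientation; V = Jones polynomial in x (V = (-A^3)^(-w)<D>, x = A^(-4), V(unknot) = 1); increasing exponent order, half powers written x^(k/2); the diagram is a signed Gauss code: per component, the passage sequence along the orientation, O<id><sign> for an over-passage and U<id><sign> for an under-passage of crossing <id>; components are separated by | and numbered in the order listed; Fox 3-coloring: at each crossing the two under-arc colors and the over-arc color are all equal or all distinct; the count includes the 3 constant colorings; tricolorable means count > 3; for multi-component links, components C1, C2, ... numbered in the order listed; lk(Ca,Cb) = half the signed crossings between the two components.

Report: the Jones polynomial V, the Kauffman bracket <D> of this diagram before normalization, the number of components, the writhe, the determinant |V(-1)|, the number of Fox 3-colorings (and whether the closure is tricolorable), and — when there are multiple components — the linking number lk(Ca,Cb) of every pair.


V = x^-2 + 2 + x^2
<D> = A^-8 + 2 + A^8 (w = 0)
3 components over 8 crossings, w = 0
lk(C1,C2): -1
lk(C1,C3) = +1
linking number lk(C2,C3) = 0
3 Fox colorings among 3^8, |V(-1)| = 4: not tricolorable
why: summing lk over 3 pairs gives 0


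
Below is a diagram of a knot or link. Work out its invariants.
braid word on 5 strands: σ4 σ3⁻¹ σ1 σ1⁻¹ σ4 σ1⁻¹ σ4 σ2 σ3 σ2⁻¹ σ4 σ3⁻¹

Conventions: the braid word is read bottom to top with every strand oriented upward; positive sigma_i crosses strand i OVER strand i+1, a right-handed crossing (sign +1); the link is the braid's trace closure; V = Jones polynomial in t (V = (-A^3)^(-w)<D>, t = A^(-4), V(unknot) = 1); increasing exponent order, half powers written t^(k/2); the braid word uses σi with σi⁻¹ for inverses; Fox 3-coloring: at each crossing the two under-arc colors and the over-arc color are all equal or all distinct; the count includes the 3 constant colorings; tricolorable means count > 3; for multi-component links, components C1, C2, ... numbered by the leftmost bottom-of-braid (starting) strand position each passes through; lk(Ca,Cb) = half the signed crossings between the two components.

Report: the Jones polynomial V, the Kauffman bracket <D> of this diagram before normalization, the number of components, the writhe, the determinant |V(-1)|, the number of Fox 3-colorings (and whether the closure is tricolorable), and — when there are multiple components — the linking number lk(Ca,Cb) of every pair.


V = t^-1 - 1 + 2t - 2t^2 + 2t^3 - 2t^4 + t^5
<D> = A^-14 - 2A^-10 + 2A^-6 - 2A^-2 + 2A^2 - A^6 + A^10 (w = +2)
1 component over 12 crossings, w = +2
3 Fox colorings among 3^12, |V(-1)| = 11: not tricolorable
why: free reduction leaves σ4 σ3⁻¹ σ4 σ1⁻¹ σ4 σ2 σ3 σ2⁻¹ σ4 σ3⁻¹ of the original 12 letters


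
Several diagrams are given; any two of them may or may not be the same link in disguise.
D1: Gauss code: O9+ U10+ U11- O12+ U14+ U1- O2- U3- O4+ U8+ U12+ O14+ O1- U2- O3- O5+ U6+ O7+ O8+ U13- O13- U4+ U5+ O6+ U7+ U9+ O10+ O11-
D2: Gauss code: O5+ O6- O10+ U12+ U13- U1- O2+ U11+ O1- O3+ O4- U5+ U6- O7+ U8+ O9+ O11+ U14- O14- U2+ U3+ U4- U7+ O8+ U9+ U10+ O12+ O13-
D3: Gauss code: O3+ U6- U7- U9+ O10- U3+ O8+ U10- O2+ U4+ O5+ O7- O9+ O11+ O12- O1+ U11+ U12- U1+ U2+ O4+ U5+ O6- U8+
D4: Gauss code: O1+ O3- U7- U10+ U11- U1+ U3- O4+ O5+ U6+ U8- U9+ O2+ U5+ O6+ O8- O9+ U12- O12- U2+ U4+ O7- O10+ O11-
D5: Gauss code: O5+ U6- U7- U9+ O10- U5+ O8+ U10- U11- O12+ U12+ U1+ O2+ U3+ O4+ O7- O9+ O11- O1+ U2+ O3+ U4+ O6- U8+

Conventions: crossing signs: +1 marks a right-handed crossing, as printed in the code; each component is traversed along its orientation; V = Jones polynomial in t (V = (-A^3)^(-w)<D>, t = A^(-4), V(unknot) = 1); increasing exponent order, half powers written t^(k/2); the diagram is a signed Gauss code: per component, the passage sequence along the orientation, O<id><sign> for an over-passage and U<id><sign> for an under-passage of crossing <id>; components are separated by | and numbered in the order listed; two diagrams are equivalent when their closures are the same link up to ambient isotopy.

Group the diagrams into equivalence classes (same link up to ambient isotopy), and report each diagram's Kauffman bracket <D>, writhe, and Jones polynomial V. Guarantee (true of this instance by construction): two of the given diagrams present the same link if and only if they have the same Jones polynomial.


classes: {D1, D2} | {D3, D5} | {D4}
V(D1) = t - t^2 + 2t^3 - t^4 + t^5 - t^6  [14 crossings, <D> = -A^-12 + A^-8 - A^-4 + 2 - A^4 + A^8, w = +4]
D2 (bracket -A^-12 + A^-8 - A^-4 + 2 - A^4 + A^8; 14 crossings at w = +4): V = t - t^2 + 2t^3 - t^4 + t^5 - t^6
V(D3) = t^-1 - 1 + 2t - 3t^2 + 3t^3 - 2t^4 + 2t^5 - t^6  [12 crossings, <D> = -A^-12 + 2A^-8 - 2A^-4 + 3 - 3A^4 + 2A^8 - A^12 + A^16, w = +4]
V(D4) = t + t^3 - t^4  [12 crossings, <D> = -A^-10 + A^-6 + A^2, w = +2]
V(D5) = t^-1 - 1 + 2t - 3t^2 + 3t^3 - 2t^4 + 2t^5 - t^6  [12 crossings, <D> = -A^-12 + 2A^-8 - 2A^-4 + 3 - 3A^4 + 2A^8 - A^12 + A^16, w = +4]
insight: comparing 5 Jones polynomials yields 3 groups


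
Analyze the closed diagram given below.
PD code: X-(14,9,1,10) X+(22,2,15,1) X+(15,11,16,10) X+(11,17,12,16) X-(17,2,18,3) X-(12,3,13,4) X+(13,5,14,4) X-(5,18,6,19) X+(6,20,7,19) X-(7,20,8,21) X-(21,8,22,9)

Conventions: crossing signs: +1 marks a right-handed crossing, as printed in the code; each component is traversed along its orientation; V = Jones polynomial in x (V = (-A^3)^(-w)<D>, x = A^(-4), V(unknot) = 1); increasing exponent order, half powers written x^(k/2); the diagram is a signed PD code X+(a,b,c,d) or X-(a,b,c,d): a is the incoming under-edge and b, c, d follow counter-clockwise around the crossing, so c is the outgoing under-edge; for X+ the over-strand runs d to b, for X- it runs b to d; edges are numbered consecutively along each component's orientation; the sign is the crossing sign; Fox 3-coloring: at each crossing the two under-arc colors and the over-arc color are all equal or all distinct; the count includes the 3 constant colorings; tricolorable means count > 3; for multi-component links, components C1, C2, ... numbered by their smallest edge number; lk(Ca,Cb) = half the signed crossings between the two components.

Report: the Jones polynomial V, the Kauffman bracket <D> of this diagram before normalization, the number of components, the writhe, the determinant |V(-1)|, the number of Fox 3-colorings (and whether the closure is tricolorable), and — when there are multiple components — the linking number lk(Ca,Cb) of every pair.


Jones polynomial: V(x) = x^(-7/2) - 2x^(-5/2) + x^(-3/2) - 2x^(-1/2) + x^(1/2) - x^(3/2)
<D> = A^-9 - A^-5 + 2A^-1 - A^3 + 2A^7 - A^11; writhe -1
components 2, writhe -1 (11 crossings)
linking number lk(C1,C2) = 0
3-colorings: 3 of 3^11, det 8 — not tricolorable
note: all 2 components of this link are unlinked algebraically


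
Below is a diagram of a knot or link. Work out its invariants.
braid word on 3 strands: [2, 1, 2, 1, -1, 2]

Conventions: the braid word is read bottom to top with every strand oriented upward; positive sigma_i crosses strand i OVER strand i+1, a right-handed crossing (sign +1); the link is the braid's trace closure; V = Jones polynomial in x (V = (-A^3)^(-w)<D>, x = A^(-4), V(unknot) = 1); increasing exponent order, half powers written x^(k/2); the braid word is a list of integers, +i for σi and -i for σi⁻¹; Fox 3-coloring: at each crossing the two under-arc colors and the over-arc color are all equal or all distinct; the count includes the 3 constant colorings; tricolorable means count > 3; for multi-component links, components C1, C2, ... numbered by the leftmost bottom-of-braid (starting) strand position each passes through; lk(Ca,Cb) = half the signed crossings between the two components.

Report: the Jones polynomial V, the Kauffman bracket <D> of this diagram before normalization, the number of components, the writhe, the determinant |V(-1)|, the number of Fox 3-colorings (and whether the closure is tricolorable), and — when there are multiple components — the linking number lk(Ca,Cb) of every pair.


V = x + x^3 - x^4
<D> = -A^-4 + 1 + A^8 (w = +4)
1 component over 6 crossings, w = +4
9 Fox colorings among 3^6, |V(-1)| = 3: tricolorable
why: w = +4 shifts under R1 moves; the (-A^3)^(-4) factor cancels that in V


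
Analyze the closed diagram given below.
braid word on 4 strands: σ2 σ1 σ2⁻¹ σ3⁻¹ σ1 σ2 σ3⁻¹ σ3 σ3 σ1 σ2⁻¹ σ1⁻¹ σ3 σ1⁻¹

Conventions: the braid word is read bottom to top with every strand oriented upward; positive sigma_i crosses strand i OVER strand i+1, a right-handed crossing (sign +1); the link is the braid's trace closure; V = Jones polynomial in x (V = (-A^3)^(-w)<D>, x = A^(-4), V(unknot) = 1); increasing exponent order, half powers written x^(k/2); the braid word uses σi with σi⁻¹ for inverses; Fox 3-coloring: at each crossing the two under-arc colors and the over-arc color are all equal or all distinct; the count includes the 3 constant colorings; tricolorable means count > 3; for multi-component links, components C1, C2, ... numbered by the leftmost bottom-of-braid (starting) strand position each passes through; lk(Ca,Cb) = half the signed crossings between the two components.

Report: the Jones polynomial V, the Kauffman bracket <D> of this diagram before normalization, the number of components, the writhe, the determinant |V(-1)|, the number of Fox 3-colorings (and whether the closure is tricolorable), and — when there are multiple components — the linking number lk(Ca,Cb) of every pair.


V(x) = x^(-5/2) - x^(-3/2) + x^(-1/2) - 2x^(1/2) + x^(3/2) - x^(5/2) - x^(11/2)
bracket: -A^-16 - A^-4 + 1 - 2A^4 + A^8 - A^12 + A^16, w = +2
2 components, writhe +2, over 14 crossings
lk(C1,C2) = +3
det 6, colorings 9 of 3^14 — tricolorable
observation: |V(-1)| = 6: so tricolorable, since 3 divides 6


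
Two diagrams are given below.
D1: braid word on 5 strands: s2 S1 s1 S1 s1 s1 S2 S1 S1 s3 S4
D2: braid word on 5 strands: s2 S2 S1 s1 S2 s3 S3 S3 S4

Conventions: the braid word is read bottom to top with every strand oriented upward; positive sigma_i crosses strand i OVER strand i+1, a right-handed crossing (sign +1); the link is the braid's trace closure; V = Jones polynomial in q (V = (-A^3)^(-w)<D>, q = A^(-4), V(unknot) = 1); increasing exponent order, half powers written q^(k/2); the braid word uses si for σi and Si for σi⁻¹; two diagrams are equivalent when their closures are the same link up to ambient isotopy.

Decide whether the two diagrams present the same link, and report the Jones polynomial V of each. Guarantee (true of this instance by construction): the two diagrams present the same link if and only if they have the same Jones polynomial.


same link: no
V(D1) = -q^(-5/2) - q^(-1/2)  [11 crossings, <D> = A^-1 + A^7, w = -1]
V(D2) = -q^(-1/2) - q^(1/2)  (w -3, c 9, <D> = A^-11 + A^-7)
note: V(q) takes 2 values over 2 diagrams, fixing the grouping


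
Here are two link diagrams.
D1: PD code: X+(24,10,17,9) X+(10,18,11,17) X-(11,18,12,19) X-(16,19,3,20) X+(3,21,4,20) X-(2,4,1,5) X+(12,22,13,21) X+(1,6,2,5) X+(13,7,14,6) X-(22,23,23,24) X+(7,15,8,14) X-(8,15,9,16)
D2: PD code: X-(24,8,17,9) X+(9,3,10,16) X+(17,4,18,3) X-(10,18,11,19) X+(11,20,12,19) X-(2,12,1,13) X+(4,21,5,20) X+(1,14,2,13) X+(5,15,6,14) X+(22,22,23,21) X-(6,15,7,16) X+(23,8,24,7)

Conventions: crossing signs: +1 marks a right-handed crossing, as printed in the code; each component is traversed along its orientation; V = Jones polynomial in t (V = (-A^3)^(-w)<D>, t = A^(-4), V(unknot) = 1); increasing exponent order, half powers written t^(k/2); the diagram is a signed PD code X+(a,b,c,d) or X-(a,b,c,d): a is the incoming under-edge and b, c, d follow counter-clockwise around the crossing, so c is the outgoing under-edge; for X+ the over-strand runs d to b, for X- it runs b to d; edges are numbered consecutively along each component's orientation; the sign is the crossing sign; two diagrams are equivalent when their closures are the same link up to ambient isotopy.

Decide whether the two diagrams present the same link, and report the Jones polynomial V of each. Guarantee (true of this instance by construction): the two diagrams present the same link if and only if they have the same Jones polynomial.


equivalent: yes
D1 (bracket A^-6 + A^-2 + A^2 + A^6; 12 crossings at w = +2): V = 1 + t + t^2 + t^3
D2 (bracket 1 + A^4 + A^8 + A^12; 12 crossings at w = +4): V = 1 + t + t^2 + t^3
key observation: all 2 diagrams share one V(t), hence one class


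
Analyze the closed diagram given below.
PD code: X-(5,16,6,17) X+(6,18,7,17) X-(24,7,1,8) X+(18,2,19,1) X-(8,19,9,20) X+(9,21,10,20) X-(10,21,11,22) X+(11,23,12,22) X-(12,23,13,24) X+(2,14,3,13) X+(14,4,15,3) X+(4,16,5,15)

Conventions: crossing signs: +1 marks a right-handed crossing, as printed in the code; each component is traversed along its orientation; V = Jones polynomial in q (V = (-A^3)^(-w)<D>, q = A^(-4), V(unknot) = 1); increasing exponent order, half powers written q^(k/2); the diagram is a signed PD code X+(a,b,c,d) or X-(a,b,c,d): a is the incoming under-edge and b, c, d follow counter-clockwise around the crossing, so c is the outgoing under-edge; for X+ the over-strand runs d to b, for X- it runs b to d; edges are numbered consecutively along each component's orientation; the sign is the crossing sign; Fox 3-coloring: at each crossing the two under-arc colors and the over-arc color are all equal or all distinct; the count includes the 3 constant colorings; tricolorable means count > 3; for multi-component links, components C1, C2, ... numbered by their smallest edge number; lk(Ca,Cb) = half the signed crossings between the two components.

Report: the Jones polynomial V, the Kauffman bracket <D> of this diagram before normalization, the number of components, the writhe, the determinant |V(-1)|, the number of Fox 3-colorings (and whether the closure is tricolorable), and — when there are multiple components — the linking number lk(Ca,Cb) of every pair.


V(q) = q^-1 - 1 + 2q - 2q^2 + 2q^3 - 2q^4 + q^5
bracket: A^-14 - 2A^-10 + 2A^-6 - 2A^-2 + 2A^2 - A^6 + A^10, w = +2
1 component, writhe +2, over 12 crossings
det 11, colorings 3 of 3^12 — not tricolorable
observation: the span of V is 6, forcing >= 6 crossings in any diagram


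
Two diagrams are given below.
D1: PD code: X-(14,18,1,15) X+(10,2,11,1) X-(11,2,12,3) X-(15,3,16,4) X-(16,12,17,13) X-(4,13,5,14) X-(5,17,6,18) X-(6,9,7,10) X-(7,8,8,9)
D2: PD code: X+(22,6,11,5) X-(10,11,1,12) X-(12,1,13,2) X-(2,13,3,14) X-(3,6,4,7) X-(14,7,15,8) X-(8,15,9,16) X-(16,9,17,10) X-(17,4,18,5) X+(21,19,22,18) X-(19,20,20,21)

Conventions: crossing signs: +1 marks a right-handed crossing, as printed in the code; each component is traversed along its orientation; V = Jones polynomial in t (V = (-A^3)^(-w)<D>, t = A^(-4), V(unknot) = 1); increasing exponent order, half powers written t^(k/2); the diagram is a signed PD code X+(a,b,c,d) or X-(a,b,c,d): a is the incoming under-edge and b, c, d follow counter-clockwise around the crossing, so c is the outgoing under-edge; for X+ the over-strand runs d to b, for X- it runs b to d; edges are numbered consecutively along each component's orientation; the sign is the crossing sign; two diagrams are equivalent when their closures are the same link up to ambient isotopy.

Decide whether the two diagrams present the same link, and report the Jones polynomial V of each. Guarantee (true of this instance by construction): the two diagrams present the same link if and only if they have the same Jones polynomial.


same link: no
V(D1) = -t^(-11/2) + t^(-9/2) - t^(-7/2) - t^(-3/2)  [9 crossings, <D> = A^-15 + A^-7 - A^-3 + A, w = -7]
D2 (bracket A^-11 + A^-3 - A + A^5 - A^9 + A^13; 11 crossings at w = -7): V = -t^(-17/2) + t^(-15/2) - t^(-13/2) + t^(-11/2) - t^(-9/2) - t^(-5/2)
note: 2 classes among 2 diagrams; unequal V(t) rules out equality


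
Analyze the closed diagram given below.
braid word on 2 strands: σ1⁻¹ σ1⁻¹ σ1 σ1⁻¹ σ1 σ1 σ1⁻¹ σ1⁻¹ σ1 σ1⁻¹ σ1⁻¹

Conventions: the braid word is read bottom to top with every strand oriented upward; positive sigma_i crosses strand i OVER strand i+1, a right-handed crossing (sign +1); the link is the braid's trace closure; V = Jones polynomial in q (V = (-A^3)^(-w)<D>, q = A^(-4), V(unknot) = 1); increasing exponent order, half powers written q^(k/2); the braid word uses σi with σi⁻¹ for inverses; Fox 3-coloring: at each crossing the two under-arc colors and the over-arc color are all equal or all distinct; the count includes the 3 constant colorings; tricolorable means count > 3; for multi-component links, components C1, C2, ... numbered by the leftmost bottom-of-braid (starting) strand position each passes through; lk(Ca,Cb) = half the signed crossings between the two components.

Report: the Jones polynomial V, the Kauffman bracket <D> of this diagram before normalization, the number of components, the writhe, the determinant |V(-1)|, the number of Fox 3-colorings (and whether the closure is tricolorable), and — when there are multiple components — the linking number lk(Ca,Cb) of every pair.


V(q) = -q^-4 + q^-3 + q^-1
bracket: -A^-5 - A^3 + A^7, w = -3
1 component, writhe -3, over 11 crossings
det 3, colorings 9 of 3^11 — tricolorable
observation: V spans 3 powers of q: at least 3 crossings in any diagram


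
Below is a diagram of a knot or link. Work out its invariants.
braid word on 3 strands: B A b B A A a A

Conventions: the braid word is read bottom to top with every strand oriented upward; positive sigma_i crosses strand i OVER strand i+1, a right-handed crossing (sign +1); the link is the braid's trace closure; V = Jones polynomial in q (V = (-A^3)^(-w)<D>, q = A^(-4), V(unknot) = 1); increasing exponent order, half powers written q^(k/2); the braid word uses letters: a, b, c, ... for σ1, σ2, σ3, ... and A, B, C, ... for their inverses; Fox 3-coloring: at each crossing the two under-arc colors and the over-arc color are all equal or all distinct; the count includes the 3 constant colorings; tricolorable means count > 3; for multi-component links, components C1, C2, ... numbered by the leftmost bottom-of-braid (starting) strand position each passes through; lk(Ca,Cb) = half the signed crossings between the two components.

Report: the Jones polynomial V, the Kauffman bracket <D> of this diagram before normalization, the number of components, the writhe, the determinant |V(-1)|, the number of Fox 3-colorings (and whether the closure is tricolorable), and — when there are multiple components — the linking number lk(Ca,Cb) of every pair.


V = -q^-4 + q^-3 + q^-1
<D> = A^-8 + 1 - A^4 (w = -4)
1 component over 8 crossings, w = -4
9 Fox colorings among 3^8, |V(-1)| = 3: tricolorable
why: w = -4 (over 8 crossings) is diagram-only; (-A^3)^(4) removes it from V


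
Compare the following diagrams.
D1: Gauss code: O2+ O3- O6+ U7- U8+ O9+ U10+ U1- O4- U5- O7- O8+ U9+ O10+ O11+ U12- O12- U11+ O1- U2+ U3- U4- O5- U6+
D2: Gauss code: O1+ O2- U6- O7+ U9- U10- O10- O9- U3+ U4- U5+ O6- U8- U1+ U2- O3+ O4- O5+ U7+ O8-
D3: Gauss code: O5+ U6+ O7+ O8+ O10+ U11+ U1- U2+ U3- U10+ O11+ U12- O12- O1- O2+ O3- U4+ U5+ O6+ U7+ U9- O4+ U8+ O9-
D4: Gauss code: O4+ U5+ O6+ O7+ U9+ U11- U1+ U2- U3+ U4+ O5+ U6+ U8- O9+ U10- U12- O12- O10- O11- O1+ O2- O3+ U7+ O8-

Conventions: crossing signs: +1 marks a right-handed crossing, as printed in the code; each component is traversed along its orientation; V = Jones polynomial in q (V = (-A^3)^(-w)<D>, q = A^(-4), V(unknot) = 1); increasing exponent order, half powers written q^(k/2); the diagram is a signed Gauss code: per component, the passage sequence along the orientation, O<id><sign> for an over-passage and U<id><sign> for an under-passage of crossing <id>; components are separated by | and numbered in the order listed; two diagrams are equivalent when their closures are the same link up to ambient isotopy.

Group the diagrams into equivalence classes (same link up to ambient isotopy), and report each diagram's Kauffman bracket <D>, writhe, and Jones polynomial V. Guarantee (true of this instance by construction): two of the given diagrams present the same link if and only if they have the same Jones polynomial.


classes: {D1} | {D2} | {D3, D4}
V(D1) = 1  [12 crossings, <D> = 1, w = 0]
D2 (bracket A^-14 - A^-10 + A^-6 - A^-2 + A^2; 10 crossings at w = -2): V = q^-2 - q^-1 + 1 - q + q^2
V(D3) = q - q^2 + 2q^3 - q^4 + q^5 - q^6  [12 crossings, <D> = -A^-12 + A^-8 - A^-4 + 2 - A^4 + A^8, w = +4]
D4 (bracket -A^-18 + A^-14 - A^-10 + 2A^-6 - A^-2 + A^2; 12 crossings at w = +2): V = q - q^2 + 2q^3 - q^4 + q^5 - q^6
insight: comparing 4 Jones polynomials yields 3 groups


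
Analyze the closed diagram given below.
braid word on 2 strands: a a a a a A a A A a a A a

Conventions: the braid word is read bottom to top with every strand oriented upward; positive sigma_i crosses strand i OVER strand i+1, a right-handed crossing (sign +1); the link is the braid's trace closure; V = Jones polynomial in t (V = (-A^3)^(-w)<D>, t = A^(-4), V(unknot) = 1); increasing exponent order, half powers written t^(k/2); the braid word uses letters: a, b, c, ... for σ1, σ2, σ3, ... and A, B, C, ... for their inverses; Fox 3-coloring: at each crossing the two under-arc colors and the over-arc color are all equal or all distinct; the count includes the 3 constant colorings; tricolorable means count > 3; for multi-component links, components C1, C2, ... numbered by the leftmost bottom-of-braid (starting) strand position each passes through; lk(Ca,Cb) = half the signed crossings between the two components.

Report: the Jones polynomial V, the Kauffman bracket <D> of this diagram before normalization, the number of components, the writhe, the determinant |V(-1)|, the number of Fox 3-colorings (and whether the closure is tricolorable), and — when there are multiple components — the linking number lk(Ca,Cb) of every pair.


V = t^2 + t^4 - t^5 + t^6 - t^7
<D> = A^-13 - A^-9 + A^-5 - A^-1 - A^7 (w = +5)
1 component over 13 crossings, w = +5
3 Fox colorings among 3^13, |V(-1)| = 5: not tricolorable
why: free reduction leaves σ1 σ1 σ1 σ1 σ1 of the original 13 letters


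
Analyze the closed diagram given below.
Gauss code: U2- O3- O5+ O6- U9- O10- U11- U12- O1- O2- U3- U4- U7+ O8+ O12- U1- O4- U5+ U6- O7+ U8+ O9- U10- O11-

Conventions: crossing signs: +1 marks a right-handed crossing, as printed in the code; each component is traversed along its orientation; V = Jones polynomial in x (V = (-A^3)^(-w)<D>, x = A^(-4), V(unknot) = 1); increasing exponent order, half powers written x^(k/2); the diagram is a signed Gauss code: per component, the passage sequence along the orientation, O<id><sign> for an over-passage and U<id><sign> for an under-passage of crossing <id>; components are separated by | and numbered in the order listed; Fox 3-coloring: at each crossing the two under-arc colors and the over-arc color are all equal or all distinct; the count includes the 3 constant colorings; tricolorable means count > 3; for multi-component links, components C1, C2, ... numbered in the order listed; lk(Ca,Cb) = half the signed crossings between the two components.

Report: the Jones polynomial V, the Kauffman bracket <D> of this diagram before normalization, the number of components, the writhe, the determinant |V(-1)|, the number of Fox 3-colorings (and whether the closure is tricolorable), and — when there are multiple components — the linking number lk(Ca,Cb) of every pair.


V = -x^-9 + 2x^-8 - 3x^-7 + 3x^-6 - 3x^-5 + 3x^-4 - x^-3 + x^-2
<D> = A^-10 - A^-6 + 3A^-2 - 3A^2 + 3A^6 - 3A^10 + 2A^14 - A^18 (w = -6)
1 component over 12 crossings, w = -6
3 Fox colorings among 3^12, |V(-1)| = 17: not tricolorable
why: the span of V is 7, forcing >= 7 crossings in any diagram


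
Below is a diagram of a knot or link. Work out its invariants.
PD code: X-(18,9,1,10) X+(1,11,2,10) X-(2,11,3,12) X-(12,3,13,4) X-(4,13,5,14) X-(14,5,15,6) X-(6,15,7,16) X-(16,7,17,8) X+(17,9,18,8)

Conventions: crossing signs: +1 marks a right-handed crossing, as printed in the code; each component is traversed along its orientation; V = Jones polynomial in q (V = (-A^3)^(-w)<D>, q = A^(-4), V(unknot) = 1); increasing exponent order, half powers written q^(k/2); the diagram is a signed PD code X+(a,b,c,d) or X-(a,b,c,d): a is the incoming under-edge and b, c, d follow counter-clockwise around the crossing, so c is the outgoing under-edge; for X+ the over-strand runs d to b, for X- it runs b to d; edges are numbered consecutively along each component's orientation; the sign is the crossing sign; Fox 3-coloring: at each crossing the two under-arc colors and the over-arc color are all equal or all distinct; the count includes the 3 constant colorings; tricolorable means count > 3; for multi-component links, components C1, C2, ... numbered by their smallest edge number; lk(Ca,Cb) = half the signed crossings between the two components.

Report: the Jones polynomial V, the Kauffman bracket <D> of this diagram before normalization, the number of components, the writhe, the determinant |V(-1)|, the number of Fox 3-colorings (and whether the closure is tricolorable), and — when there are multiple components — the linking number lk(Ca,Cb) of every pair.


V(q) = -q^-7 + q^-6 - q^-5 + q^-4 + q^-2
bracket: -A^-7 - A + A^5 - A^9 + A^13, w = -5
1 component, writhe -5, over 9 crossings
det 5, colorings 3 of 3^9 — not tricolorable
observation: w = -5 (over 9 crossings) is diagram-only; (-A^3)^(5) removes it from V


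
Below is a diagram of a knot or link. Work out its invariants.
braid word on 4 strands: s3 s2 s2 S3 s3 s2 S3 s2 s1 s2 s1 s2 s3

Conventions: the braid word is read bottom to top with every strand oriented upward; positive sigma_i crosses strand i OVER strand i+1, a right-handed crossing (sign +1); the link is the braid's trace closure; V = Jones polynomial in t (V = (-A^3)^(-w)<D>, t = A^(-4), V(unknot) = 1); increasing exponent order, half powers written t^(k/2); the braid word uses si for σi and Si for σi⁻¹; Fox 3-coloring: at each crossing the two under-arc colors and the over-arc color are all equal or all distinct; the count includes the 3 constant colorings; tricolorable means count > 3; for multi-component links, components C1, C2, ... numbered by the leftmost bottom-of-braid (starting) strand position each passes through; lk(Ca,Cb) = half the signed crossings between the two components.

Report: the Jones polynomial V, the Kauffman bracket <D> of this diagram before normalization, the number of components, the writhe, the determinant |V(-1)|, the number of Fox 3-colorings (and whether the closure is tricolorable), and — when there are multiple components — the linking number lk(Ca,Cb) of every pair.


V(t) = t^3 - t^4 + 3t^5 - 4t^6 + 5t^7 - 5t^8 + 5t^9 - 4t^10 + 2t^11 - t^12
bracket: A^-21 - 2A^-17 + 4A^-13 - 5A^-9 + 5A^-5 - 5A^-1 + 4A^3 - 3A^7 + A^11 - A^15, w = +9
1 component, writhe +9, over 13 crossings
det 31, colorings 3 of 3^13 — not tricolorable
observation: w = +9 shifts under R1 moves; the (-A^3)^(-9) factor cancels that in V


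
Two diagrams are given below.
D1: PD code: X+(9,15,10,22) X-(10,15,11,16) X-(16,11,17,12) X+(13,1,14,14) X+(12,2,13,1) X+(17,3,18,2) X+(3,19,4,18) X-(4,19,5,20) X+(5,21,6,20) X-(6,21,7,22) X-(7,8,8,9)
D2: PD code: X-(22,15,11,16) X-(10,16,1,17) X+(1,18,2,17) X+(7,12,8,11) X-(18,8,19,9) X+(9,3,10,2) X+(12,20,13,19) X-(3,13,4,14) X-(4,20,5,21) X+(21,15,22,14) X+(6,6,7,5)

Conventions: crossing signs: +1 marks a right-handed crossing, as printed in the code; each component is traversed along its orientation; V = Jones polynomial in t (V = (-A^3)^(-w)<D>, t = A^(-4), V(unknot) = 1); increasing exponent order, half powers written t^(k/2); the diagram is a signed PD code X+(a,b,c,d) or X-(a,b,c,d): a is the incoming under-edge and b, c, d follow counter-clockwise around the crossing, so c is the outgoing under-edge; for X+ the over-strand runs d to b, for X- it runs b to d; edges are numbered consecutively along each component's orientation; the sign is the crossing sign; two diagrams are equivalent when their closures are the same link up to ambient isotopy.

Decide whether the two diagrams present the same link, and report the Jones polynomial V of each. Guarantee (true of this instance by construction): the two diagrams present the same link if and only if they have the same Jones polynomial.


equivalent: no
D1 (bracket A + A^5; 11 crossings at w = +1): V = -t^(-1/2) - t^(1/2)
D2 (bracket A^5 + A^13; 11 crossings at w = +1): V = -t^(-5/2) - t^(-1/2)
key observation: 2 classes among 2 diagrams; unequal V(t) rules out equality


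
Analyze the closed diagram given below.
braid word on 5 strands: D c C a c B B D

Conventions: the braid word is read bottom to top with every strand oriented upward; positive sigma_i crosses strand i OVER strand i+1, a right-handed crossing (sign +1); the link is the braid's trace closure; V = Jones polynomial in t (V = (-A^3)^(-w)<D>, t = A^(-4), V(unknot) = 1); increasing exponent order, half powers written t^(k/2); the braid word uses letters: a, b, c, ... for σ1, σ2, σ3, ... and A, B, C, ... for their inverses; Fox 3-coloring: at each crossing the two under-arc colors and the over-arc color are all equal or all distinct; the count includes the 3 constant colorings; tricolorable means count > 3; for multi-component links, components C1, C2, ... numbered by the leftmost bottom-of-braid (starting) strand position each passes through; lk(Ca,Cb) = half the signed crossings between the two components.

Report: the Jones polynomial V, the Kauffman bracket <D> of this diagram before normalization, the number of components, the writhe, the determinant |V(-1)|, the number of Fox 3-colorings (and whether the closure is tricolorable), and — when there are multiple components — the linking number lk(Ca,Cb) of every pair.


V = t^-5 + 2t^-3 + t^-1
<D> = A^-2 + 2A^6 + A^14 (w = -2)
3 components over 8 crossings, w = -2
lk(C1,C2): -1
lk(C1,C3) = 0
linking number lk(C2,C3) = -1
3 Fox colorings among 3^8, |V(-1)| = 4: not tricolorable
why: free reduction leaves σ4⁻¹ σ1 σ3 σ2⁻¹ σ2⁻¹ σ4⁻¹ of the original 8 letters


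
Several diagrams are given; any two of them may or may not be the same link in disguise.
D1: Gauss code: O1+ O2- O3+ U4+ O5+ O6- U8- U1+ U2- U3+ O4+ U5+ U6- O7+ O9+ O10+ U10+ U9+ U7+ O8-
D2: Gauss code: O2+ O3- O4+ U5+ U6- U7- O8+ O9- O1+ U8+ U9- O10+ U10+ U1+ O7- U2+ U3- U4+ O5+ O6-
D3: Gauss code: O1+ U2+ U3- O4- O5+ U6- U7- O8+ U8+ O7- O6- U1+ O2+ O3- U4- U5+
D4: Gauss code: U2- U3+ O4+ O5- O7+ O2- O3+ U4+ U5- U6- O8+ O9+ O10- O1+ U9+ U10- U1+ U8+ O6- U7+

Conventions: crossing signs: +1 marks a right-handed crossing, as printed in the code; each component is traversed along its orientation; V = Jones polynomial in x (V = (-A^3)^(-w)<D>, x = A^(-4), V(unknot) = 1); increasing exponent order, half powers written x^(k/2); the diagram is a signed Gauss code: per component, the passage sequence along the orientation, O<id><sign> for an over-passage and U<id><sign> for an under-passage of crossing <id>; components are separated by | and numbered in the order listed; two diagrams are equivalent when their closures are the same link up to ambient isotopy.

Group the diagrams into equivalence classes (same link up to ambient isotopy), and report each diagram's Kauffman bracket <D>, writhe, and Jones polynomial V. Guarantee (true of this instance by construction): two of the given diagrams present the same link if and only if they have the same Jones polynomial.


grouping into links: {D1, D2, D3, D4}
V(D1) = 1  (w +4, c 10, <D> = A^12)
V(D2) = 1  [10 crossings, <D> = A^6, w = +2]
V(D3) = 1  (w 0, c 8, <D> = 1)
V(D4) = 1  [10 crossings, <D> = A^6, w = +2]
why: all 4 diagrams share one V(x), hence one class


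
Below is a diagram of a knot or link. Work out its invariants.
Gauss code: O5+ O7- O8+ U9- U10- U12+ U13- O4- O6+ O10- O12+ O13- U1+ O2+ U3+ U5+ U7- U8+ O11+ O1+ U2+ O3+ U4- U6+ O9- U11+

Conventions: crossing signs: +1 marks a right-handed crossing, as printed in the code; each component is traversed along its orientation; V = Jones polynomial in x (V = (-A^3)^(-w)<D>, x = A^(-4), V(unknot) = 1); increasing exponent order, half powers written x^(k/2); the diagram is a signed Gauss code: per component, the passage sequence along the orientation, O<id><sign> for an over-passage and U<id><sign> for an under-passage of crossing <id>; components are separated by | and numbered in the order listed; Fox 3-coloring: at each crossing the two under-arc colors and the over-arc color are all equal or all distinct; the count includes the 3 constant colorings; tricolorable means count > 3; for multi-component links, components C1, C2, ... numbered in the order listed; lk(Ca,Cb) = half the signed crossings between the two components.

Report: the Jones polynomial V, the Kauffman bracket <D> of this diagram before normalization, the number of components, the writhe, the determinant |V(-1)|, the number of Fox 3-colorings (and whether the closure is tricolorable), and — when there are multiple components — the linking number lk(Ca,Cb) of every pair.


Jones polynomial: V(x) = x - x^2 + 2x^3 - x^4 + x^5 - x^6
<D> = A^-15 - A^-11 + A^-7 - 2A^-3 + A - A^5; writhe +3
components 1, writhe +3 (13 crossings)
3-colorings: 3 of 3^13, det 7 — not tricolorable
note: w = +3 shifts under R1 moves; the (-A^3)^(-3) factor cancels that in V


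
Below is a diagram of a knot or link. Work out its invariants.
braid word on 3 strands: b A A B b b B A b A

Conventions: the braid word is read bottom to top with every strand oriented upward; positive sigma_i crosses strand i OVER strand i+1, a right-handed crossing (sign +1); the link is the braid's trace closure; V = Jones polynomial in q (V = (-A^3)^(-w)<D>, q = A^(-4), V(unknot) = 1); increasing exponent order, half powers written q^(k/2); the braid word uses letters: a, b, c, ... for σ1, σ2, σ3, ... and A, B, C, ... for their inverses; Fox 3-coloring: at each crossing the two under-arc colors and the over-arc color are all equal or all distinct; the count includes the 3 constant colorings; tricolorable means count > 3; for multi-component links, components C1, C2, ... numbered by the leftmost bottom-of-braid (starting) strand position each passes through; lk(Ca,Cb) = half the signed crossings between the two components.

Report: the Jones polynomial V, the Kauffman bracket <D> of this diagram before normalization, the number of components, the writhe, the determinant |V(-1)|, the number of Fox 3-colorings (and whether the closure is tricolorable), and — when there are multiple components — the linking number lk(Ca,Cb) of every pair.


V(q) = q^-5 - 2q^-4 + 2q^-3 - 2q^-2 + 2q^-1 - 1 + q
bracket: A^-10 - A^-6 + 2A^-2 - 2A^2 + 2A^6 - 2A^10 + A^14, w = -2
1 component, writhe -2, over 10 crossings
det 11, colorings 3 of 3^10 — not tricolorable
observation: |V(-1)| = 11: so not tricolorable, since 3 does not divide 11


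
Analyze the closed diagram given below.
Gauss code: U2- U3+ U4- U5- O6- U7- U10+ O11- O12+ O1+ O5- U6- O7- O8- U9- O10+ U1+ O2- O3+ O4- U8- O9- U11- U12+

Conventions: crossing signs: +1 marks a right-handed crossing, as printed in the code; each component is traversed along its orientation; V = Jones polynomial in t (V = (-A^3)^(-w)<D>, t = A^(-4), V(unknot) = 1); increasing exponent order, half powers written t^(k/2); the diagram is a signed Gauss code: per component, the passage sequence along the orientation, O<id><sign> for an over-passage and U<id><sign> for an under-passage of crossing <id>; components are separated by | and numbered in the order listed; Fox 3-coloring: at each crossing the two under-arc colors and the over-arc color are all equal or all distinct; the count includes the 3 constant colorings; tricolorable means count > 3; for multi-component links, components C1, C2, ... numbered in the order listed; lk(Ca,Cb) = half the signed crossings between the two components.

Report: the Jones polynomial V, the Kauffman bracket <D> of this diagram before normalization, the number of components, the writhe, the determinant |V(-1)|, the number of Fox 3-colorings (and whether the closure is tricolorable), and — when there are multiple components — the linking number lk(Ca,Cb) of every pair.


V = t^-7 - 2t^-6 + 2t^-5 - 3t^-4 + 3t^-3 - 2t^-2 + 2t^-1
<D> = 2A^-8 - 2A^-4 + 3 - 3A^4 + 2A^8 - 2A^12 + A^16 (w = -4)
1 component over 12 crossings, w = -4
9 Fox colorings among 3^12, |V(-1)| = 15: tricolorable
why: w = -4 shifts under R1 moves; the (-A^3)^(4) factor cancels that in V


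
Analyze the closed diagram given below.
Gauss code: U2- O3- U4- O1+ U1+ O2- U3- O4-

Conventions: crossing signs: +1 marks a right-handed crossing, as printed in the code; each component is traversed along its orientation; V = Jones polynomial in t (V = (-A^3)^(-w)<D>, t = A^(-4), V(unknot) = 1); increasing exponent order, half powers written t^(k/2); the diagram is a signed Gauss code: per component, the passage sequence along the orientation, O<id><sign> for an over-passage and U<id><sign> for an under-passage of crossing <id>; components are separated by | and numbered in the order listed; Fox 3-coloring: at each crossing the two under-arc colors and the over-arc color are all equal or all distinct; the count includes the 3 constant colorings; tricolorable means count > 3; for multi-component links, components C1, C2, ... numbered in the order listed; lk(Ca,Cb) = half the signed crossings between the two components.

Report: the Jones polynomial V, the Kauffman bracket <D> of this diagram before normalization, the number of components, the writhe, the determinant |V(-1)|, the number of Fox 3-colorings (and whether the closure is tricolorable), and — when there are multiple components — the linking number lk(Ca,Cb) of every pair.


Jones polynomial: V(t) = -t^-4 + t^-3 + t^-1
<D> = A^-2 + A^6 - A^10; writhe -2
components 1, writhe -2 (4 crossings)
3-colorings: 9 of 3^4, det 3 — tricolorable
note: w = -2 shifts under R1 moves; the (-A^3)^(2) factor cancels that in V


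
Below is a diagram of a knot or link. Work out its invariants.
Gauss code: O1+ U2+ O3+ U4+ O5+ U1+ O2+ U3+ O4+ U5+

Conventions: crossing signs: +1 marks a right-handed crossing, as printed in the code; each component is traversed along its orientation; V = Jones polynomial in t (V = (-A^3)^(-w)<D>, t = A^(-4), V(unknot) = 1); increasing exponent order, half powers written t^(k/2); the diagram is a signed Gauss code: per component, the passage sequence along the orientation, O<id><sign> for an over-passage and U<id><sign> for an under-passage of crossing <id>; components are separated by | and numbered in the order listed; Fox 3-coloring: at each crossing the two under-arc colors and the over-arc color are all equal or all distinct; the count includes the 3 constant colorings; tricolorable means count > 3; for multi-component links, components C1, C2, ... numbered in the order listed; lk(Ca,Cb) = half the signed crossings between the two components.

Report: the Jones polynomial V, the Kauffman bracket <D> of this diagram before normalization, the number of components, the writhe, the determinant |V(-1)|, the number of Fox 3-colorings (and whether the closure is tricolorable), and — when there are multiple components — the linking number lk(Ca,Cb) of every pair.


V(t) = t^2 + t^4 - t^5 + t^6 - t^7
bracket: A^-13 - A^-9 + A^-5 - A^-1 - A^7, w = +5
1 component, writhe +5, over 5 crossings
det 5, colorings 3 of 3^5 — not tricolorable
observation: |V(-1)| = 5: so not tricolorable, since 3 does not divide 5


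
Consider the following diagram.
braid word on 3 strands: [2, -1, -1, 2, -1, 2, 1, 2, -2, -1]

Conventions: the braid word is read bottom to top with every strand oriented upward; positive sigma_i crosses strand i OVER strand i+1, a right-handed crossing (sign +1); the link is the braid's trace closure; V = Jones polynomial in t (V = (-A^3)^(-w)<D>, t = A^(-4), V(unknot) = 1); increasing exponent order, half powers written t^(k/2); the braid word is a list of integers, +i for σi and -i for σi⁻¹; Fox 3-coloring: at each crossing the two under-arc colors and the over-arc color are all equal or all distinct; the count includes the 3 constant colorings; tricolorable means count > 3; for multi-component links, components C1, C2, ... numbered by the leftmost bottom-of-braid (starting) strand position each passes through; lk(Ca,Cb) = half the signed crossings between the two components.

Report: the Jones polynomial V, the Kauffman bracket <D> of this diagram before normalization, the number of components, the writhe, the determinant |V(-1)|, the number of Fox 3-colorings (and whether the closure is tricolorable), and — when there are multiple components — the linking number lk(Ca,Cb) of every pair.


V = -t^-3 + 2t^-2 - 2t^-1 + 3 - 2t + 2t^2 - t^3
<D> = -A^-12 + 2A^-8 - 2A^-4 + 3 - 2A^4 + 2A^8 - A^12 (w = 0)
1 component over 10 crossings, w = 0
3 Fox colorings among 3^10, |V(-1)| = 13: not tricolorable
why: w = 0 (over 10 crossings) is diagram-only; (-A^3)^(0) removes it from V
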